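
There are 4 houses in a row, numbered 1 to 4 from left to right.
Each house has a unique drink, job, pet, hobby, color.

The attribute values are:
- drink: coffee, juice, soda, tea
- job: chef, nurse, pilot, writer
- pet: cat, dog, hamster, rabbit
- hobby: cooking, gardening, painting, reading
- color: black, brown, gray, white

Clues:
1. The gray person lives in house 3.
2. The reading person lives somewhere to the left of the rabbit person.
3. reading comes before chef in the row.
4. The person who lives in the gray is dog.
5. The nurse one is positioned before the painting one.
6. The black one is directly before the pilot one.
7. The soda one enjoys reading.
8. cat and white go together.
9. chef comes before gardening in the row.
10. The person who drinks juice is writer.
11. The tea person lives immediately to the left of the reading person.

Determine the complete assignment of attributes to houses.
Solution:

House | Drink | Job | Pet | Hobby | Color
-----------------------------------------
  1   | tea | nurse | hamster | cooking | black
  2   | soda | pilot | cat | reading | white
  3   | coffee | chef | dog | painting | gray
  4   | juice | writer | rabbit | gardening | brown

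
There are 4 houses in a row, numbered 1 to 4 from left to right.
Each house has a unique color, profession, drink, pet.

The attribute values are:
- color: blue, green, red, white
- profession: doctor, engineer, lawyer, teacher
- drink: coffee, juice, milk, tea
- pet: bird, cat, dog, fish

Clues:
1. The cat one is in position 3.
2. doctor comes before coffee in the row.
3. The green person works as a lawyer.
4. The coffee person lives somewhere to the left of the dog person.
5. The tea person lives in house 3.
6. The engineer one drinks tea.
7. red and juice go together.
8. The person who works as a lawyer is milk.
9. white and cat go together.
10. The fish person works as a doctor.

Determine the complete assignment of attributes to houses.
Solution:

House | Color | Profession | Drink | Pet
----------------------------------------
  1   | red | doctor | juice | fish
  2   | blue | teacher | coffee | bird
  3   | white | engineer | tea | cat
  4   | green | lawyer | milk | dog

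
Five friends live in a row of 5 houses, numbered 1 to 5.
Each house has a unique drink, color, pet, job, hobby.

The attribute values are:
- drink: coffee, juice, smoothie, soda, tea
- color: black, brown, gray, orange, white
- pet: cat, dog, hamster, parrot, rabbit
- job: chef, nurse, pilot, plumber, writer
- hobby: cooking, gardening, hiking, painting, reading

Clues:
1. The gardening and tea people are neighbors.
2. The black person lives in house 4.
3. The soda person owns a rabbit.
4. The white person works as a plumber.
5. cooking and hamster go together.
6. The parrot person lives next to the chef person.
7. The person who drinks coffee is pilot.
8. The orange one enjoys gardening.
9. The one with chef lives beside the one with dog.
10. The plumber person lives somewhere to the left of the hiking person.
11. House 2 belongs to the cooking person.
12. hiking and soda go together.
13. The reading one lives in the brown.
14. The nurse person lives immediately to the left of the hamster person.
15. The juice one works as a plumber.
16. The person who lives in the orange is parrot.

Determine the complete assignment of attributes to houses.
Solution:

House | Drink | Color | Pet | Job | Hobby
-----------------------------------------
  1   | smoothie | orange | parrot | nurse | gardening
  2   | tea | gray | hamster | chef | cooking
  3   | juice | white | dog | plumber | painting
  4   | soda | black | rabbit | writer | hiking
  5   | coffee | brown | cat | pilot | reading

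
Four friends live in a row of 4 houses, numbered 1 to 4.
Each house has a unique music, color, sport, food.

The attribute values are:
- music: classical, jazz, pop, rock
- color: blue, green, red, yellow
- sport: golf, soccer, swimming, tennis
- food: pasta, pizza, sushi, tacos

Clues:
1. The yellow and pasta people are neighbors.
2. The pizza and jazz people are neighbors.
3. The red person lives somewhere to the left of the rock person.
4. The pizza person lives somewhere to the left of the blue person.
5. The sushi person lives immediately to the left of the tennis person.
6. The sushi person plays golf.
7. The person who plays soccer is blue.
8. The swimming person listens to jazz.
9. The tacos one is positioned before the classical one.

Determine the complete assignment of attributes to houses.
Solution:

House | Music | Color | Sport | Food
------------------------------------
  1   | pop | red | golf | sushi
  2   | rock | green | tennis | pizza
  3   | jazz | yellow | swimming | tacos
  4   | classical | blue | soccer | pasta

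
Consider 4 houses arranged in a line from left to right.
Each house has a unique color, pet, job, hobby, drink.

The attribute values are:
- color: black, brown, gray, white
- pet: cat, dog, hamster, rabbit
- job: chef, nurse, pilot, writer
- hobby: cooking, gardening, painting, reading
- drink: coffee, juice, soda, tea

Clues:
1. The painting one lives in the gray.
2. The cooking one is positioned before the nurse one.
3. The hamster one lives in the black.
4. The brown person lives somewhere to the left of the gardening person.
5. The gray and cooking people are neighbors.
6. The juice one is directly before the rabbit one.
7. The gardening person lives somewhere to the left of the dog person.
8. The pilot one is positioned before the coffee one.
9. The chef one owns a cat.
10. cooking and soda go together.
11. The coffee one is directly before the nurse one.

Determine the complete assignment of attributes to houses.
Solution:

House | Color | Pet | Job | Hobby | Drink
-----------------------------------------
  1   | gray | cat | chef | painting | juice
  2   | brown | rabbit | pilot | cooking | soda
  3   | black | hamster | writer | gardening | coffee
  4   | white | dog | nurse | reading | tea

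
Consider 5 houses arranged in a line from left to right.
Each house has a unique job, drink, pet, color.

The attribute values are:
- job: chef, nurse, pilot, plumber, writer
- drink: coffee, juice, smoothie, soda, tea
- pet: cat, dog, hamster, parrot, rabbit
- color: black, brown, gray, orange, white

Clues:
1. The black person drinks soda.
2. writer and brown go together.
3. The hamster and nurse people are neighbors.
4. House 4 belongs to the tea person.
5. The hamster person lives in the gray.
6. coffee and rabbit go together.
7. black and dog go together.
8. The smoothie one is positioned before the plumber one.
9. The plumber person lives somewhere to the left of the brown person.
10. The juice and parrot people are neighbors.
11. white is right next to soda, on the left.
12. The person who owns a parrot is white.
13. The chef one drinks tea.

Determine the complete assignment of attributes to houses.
Solution:

House | Job | Drink | Pet | Color
---------------------------------
  1   | pilot | juice | hamster | gray
  2   | nurse | smoothie | parrot | white
  3   | plumber | soda | dog | black
  4   | chef | tea | cat | orange
  5   | writer | coffee | rabbit | brown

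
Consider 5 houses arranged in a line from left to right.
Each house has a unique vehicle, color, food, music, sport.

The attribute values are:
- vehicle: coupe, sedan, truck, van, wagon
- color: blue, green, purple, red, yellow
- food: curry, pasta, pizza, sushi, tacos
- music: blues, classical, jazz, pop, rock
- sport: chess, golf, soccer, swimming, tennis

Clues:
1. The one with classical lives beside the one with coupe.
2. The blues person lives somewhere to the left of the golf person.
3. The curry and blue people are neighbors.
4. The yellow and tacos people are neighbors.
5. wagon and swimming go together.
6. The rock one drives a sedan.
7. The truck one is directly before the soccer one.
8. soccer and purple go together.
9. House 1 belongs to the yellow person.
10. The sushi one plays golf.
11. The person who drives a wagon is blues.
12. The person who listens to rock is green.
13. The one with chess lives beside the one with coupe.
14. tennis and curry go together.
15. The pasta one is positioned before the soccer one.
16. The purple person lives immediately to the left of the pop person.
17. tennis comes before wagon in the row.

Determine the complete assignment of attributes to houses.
Solution:

House | Vehicle | Color | Food | Music | Sport
----------------------------------------------
  1   | truck | yellow | pasta | classical | chess
  2   | coupe | purple | tacos | jazz | soccer
  3   | van | red | curry | pop | tennis
  4   | wagon | blue | pizza | blues | swimming
  5   | sedan | green | sushi | rock | golf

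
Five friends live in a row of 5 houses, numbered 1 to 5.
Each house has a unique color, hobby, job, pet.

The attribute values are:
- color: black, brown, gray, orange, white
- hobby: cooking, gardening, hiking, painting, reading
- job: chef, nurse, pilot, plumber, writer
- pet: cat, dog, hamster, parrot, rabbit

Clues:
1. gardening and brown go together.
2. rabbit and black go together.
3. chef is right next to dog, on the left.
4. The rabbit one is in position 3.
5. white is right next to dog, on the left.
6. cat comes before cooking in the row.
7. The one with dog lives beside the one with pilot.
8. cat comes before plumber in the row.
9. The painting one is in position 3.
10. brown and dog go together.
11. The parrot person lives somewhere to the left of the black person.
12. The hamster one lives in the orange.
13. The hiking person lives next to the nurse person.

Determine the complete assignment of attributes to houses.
Solution:

House | Color | Hobby | Job | Pet
---------------------------------
  1   | white | hiking | chef | parrot
  2   | brown | gardening | nurse | dog
  3   | black | painting | pilot | rabbit
  4   | gray | reading | writer | cat
  5   | orange | cooking | plumber | hamster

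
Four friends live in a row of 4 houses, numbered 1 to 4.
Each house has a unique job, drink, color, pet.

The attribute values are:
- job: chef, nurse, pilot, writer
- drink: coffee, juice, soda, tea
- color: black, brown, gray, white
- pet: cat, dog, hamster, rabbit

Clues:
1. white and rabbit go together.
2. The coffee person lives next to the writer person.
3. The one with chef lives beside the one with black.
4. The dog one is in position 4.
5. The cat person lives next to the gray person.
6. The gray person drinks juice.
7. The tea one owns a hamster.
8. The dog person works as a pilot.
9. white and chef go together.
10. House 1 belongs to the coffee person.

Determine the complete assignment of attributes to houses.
Solution:

House | Job | Drink | Color | Pet
---------------------------------
  1   | chef | coffee | white | rabbit
  2   | writer | tea | black | hamster
  3   | nurse | soda | brown | cat
  4   | pilot | juice | gray | dog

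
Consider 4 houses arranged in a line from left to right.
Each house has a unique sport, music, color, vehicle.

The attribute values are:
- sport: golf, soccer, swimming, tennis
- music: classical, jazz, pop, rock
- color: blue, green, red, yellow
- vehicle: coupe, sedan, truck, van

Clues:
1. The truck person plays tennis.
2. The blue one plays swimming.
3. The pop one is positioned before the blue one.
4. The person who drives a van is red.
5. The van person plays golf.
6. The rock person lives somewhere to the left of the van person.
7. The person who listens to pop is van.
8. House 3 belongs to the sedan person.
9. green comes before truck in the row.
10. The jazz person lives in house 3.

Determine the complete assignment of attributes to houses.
Solution:

House | Sport | Music | Color | Vehicle
---------------------------------------
  1   | soccer | rock | green | coupe
  2   | golf | pop | red | van
  3   | swimming | jazz | blue | sedan
  4   | tennis | classical | yellow | truck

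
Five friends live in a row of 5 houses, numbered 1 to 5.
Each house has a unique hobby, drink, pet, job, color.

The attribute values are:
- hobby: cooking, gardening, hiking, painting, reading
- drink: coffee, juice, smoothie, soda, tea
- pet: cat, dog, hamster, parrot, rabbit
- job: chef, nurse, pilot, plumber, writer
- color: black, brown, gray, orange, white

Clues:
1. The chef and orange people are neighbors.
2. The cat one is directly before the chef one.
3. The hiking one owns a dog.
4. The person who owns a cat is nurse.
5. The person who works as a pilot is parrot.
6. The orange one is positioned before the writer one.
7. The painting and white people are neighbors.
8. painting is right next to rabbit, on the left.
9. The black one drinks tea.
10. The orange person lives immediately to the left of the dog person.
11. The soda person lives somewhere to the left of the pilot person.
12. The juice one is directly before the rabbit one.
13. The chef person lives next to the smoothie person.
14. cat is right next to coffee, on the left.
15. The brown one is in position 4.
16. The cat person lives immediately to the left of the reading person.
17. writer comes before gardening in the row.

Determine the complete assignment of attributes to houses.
Solution:

House | Hobby | Drink | Pet | Job | Color
-----------------------------------------
  1   | painting | juice | cat | nurse | gray
  2   | reading | coffee | rabbit | chef | white
  3   | cooking | smoothie | hamster | plumber | orange
  4   | hiking | soda | dog | writer | brown
  5   | gardening | tea | parrot | pilot | black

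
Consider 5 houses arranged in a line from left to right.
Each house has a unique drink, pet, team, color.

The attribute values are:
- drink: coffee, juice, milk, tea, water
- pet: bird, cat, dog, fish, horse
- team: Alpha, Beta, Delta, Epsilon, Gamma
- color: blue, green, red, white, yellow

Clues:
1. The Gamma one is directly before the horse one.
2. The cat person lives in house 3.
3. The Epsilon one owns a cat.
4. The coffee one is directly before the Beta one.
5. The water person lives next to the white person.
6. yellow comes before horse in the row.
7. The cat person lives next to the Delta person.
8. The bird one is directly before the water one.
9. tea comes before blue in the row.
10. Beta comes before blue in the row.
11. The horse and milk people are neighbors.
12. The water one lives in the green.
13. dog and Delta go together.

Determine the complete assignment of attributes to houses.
Solution:

House | Drink | Pet | Team | Color
----------------------------------
  1   | coffee | bird | Gamma | yellow
  2   | water | horse | Beta | green
  3   | milk | cat | Epsilon | white
  4   | tea | dog | Delta | red
  5   | juice | fish | Alpha | blue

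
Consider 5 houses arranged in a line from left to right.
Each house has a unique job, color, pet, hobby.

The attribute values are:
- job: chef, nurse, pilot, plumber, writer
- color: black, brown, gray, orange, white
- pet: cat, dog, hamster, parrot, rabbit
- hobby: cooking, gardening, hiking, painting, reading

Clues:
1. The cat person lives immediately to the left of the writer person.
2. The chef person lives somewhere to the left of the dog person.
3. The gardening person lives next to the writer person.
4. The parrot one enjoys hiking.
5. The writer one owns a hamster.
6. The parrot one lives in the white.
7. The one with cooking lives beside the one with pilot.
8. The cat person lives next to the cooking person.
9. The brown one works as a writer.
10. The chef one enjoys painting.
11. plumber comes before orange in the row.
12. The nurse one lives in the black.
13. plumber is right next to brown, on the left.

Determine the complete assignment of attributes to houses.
Solution:

House | Job | Color | Pet | Hobby
---------------------------------
  1   | plumber | gray | cat | gardening
  2   | writer | brown | hamster | cooking
  3   | pilot | white | parrot | hiking
  4   | chef | orange | rabbit | painting
  5   | nurse | black | dog | reading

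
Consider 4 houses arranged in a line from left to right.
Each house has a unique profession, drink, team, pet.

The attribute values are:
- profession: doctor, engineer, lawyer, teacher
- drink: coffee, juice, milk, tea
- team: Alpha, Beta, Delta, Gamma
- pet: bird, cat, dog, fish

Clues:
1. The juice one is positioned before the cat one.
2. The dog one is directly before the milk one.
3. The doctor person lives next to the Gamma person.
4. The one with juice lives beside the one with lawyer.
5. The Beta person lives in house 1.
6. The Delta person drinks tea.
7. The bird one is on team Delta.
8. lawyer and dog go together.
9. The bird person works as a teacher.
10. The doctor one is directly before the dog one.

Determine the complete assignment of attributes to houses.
Solution:

House | Profession | Drink | Team | Pet
---------------------------------------
  1   | doctor | juice | Beta | fish
  2   | lawyer | coffee | Gamma | dog
  3   | engineer | milk | Alpha | cat
  4   | teacher | tea | Delta | bird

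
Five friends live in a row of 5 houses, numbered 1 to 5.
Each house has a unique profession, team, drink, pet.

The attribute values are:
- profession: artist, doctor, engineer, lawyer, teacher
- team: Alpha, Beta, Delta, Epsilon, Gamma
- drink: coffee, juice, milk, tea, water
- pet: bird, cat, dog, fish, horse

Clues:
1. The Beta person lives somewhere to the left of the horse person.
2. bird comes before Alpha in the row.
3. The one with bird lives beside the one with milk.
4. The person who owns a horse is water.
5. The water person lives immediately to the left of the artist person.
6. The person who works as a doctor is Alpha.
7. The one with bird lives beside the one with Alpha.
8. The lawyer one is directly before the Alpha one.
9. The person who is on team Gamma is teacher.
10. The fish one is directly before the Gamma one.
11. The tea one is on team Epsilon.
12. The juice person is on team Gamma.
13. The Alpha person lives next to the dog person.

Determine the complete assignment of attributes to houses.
Solution:

House | Profession | Team | Drink | Pet
---------------------------------------
  1   | lawyer | Beta | coffee | bird
  2   | doctor | Alpha | milk | fish
  3   | teacher | Gamma | juice | dog
  4   | engineer | Delta | water | horse
  5   | artist | Epsilon | tea | cat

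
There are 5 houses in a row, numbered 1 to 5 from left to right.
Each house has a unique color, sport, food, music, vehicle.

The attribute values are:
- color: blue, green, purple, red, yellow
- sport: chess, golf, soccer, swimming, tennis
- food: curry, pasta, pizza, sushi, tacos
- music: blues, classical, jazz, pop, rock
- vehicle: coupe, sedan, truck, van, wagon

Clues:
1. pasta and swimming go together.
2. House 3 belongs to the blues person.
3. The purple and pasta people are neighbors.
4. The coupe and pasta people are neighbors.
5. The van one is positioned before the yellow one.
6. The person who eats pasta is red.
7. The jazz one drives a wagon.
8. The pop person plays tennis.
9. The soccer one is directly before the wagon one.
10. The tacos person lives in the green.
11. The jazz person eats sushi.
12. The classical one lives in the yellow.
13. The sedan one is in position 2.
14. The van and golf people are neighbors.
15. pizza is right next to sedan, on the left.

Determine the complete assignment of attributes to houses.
Solution:

House | Color | Sport | Food | Music | Vehicle
----------------------------------------------
  1   | purple | tennis | pizza | pop | coupe
  2   | red | swimming | pasta | rock | sedan
  3   | green | soccer | tacos | blues | van
  4   | blue | golf | sushi | jazz | wagon
  5   | yellow | chess | curry | classical | truck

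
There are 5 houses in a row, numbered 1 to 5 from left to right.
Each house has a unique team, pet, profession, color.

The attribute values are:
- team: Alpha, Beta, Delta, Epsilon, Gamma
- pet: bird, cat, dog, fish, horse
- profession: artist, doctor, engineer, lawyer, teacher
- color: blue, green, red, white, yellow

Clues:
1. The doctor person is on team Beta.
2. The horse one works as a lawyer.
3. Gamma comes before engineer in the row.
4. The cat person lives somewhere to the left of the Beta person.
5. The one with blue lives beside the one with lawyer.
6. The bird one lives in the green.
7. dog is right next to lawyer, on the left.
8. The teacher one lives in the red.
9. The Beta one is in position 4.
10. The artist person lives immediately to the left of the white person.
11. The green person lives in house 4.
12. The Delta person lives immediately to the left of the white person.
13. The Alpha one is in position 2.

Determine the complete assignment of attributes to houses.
Solution:

House | Team | Pet | Profession | Color
---------------------------------------
  1   | Delta | dog | artist | blue
  2   | Alpha | horse | lawyer | white
  3   | Gamma | cat | teacher | red
  4   | Beta | bird | doctor | green
  5   | Epsilon | fish | engineer | yellow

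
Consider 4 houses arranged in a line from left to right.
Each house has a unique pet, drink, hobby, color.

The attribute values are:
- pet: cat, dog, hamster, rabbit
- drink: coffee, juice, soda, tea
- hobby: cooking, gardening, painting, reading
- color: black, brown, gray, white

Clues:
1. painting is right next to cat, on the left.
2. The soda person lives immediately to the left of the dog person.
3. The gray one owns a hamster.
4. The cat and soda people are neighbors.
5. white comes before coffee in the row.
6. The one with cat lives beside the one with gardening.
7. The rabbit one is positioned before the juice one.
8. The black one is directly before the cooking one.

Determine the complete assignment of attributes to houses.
Solution:

House | Pet | Drink | Hobby | Color
-----------------------------------
  1   | rabbit | tea | painting | black
  2   | cat | juice | cooking | white
  3   | hamster | soda | gardening | gray
  4   | dog | coffee | reading | brown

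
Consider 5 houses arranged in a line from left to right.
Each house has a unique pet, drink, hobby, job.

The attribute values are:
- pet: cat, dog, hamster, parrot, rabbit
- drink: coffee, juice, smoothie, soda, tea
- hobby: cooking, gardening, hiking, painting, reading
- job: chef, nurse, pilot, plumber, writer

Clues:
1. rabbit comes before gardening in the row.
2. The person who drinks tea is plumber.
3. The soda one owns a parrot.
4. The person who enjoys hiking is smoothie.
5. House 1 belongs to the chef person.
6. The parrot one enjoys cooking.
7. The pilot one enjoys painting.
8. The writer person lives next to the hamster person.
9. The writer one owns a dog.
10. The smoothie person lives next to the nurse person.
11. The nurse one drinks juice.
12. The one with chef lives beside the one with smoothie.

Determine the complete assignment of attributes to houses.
Solution:

House | Pet | Drink | Hobby | Job
---------------------------------
  1   | parrot | soda | cooking | chef
  2   | dog | smoothie | hiking | writer
  3   | hamster | juice | reading | nurse
  4   | rabbit | coffee | painting | pilot
  5   | cat | tea | gardening | plumber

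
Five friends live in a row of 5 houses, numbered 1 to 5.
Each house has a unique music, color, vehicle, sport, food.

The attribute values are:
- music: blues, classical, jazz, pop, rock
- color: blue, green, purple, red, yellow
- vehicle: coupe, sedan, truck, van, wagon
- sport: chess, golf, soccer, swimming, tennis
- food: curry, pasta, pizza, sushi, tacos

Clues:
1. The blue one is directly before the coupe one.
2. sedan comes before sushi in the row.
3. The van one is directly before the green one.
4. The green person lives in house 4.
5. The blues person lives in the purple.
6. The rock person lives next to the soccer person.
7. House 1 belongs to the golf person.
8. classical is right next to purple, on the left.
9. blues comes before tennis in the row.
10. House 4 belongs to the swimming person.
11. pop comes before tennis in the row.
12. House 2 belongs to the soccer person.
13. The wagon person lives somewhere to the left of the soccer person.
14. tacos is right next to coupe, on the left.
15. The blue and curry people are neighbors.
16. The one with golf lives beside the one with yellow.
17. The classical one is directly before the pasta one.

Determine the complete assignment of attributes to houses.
Solution:

House | Music | Color | Vehicle | Sport | Food
----------------------------------------------
  1   | rock | blue | wagon | golf | tacos
  2   | classical | yellow | coupe | soccer | curry
  3   | blues | purple | van | chess | pasta
  4   | pop | green | sedan | swimming | pizza
  5   | jazz | red | truck | tennis | sushi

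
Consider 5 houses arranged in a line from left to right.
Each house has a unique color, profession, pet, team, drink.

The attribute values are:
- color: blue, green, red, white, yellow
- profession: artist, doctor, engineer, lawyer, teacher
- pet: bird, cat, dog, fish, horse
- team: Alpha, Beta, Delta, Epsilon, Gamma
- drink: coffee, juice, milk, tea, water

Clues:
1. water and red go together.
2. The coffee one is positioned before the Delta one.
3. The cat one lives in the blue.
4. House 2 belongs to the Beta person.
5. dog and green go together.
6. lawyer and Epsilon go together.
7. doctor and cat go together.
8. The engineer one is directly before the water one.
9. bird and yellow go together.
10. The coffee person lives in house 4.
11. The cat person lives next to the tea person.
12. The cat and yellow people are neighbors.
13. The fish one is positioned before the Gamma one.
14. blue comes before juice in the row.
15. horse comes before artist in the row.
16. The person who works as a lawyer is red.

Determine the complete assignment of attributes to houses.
Solution:

House | Color | Profession | Pet | Team | Drink
-----------------------------------------------
  1   | blue | doctor | cat | Alpha | milk
  2   | yellow | engineer | bird | Beta | tea
  3   | red | lawyer | fish | Epsilon | water
  4   | white | teacher | horse | Gamma | coffee
  5   | green | artist | dog | Delta | juice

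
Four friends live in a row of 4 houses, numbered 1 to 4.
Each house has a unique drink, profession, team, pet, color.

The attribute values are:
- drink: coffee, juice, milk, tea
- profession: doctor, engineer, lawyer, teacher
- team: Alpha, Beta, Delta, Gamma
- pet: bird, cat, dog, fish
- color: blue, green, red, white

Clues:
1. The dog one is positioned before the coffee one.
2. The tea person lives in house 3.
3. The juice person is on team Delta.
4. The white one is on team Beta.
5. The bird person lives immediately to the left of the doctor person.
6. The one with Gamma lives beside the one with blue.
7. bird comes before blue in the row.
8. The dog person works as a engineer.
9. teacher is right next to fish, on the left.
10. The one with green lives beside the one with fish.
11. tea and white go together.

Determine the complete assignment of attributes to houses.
Solution:

House | Drink | Profession | Team | Pet | Color
-----------------------------------------------
  1   | milk | teacher | Gamma | bird | green
  2   | juice | doctor | Delta | fish | blue
  3   | tea | engineer | Beta | dog | white
  4   | coffee | lawyer | Alpha | cat | red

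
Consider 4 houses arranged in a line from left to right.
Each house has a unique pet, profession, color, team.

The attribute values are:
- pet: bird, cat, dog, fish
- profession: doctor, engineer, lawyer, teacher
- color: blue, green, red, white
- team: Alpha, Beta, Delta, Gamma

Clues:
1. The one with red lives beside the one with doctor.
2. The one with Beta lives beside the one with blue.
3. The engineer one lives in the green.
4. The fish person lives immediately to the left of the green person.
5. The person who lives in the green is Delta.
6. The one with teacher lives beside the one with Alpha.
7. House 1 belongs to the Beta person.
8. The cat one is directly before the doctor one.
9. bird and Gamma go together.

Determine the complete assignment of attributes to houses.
Solution:

House | Pet | Profession | Color | Team
---------------------------------------
  1   | cat | teacher | red | Beta
  2   | fish | doctor | blue | Alpha
  3   | dog | engineer | green | Delta
  4   | bird | lawyer | white | Gamma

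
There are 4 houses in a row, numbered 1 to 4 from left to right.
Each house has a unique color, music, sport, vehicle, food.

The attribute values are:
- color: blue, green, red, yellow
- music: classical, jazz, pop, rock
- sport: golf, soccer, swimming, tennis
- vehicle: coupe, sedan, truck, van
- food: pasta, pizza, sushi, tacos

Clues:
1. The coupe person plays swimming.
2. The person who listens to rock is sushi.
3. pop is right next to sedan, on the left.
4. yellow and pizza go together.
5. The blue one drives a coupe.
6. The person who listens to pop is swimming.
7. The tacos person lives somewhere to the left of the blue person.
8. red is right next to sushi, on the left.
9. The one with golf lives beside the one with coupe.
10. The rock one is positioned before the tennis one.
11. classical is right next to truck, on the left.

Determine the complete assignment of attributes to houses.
Solution:

House | Color | Music | Sport | Vehicle | Food
----------------------------------------------
  1   | red | classical | soccer | van | tacos
  2   | green | rock | golf | truck | sushi
  3   | blue | pop | swimming | coupe | pasta
  4   | yellow | jazz | tennis | sedan | pizza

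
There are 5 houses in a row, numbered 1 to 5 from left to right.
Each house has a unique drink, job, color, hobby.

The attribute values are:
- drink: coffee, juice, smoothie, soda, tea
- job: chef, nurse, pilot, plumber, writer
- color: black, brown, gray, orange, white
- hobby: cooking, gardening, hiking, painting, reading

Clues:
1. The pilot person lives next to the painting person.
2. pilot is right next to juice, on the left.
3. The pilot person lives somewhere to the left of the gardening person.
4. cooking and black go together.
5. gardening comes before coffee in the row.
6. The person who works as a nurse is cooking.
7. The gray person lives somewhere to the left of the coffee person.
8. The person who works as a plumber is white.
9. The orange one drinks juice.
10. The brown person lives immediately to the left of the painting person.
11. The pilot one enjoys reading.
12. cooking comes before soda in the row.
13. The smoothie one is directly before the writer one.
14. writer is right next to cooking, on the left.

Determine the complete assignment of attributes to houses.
Solution:

House | Drink | Job | Color | Hobby
-----------------------------------
  1   | smoothie | pilot | brown | reading
  2   | juice | writer | orange | painting
  3   | tea | nurse | black | cooking
  4   | soda | chef | gray | gardening
  5   | coffee | plumber | white | hiking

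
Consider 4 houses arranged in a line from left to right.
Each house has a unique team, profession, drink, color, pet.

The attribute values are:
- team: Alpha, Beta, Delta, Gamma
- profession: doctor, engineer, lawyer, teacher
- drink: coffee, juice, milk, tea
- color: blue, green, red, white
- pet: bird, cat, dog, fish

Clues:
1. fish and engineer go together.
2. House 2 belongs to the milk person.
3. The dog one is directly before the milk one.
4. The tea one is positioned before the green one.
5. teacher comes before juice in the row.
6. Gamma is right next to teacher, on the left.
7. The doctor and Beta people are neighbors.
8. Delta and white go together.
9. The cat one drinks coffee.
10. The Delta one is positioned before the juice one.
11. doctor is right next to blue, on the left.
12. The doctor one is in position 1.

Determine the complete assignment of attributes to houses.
Solution:

House | Team | Profession | Drink | Color | Pet
-----------------------------------------------
  1   | Gamma | doctor | tea | red | dog
  2   | Beta | teacher | milk | blue | bird
  3   | Delta | lawyer | coffee | white | cat
  4   | Alpha | engineer | juice | green | fish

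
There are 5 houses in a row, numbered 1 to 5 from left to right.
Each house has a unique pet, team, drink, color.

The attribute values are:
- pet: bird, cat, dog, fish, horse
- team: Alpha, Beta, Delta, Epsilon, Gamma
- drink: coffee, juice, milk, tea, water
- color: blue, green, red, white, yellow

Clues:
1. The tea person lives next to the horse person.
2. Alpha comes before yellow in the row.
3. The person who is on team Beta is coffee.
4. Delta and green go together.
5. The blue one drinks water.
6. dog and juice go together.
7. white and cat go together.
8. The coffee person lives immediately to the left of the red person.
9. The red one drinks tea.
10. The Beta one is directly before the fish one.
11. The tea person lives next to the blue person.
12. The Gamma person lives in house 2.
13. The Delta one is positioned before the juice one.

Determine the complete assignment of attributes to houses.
Solution:

House | Pet | Team | Drink | Color
----------------------------------
  1   | cat | Beta | coffee | white
  2   | fish | Gamma | tea | red
  3   | horse | Alpha | water | blue
  4   | bird | Delta | milk | green
  5   | dog | Epsilon | juice | yellow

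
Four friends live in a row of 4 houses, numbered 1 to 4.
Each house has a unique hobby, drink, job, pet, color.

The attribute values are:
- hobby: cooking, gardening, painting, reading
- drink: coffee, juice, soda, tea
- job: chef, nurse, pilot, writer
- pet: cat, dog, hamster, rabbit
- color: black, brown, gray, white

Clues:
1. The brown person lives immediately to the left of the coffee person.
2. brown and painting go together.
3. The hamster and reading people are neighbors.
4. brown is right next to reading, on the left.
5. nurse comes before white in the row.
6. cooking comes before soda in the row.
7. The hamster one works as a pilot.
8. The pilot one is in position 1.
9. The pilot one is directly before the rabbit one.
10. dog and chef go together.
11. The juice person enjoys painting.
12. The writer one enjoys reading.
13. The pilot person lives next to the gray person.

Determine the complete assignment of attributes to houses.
Solution:

House | Hobby | Drink | Job | Pet | Color
-----------------------------------------
  1   | painting | juice | pilot | hamster | brown
  2   | reading | coffee | writer | rabbit | gray
  3   | cooking | tea | nurse | cat | black
  4   | gardening | soda | chef | dog | white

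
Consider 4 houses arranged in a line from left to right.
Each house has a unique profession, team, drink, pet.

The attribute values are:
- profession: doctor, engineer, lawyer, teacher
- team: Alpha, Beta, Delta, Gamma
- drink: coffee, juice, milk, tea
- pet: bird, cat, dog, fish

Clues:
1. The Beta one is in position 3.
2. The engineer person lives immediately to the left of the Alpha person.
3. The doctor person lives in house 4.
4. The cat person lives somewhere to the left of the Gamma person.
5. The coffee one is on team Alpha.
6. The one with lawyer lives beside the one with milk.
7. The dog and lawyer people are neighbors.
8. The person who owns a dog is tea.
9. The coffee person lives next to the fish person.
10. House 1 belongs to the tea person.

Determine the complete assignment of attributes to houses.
Solution:

House | Profession | Team | Drink | Pet
---------------------------------------
  1   | engineer | Delta | tea | dog
  2   | lawyer | Alpha | coffee | cat
  3   | teacher | Beta | milk | fish
  4   | doctor | Gamma | juice | bird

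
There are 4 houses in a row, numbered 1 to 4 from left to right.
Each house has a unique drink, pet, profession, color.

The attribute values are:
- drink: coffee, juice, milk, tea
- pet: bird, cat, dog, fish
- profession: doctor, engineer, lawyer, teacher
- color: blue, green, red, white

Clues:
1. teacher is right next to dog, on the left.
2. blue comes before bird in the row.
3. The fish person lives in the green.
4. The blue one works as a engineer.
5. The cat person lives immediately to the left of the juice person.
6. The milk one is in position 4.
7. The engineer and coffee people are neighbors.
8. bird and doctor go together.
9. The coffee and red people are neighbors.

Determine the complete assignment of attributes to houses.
Solution:

House | Drink | Pet | Profession | Color
----------------------------------------
  1   | tea | cat | teacher | white
  2   | juice | dog | engineer | blue
  3   | coffee | fish | lawyer | green
  4   | milk | bird | doctor | red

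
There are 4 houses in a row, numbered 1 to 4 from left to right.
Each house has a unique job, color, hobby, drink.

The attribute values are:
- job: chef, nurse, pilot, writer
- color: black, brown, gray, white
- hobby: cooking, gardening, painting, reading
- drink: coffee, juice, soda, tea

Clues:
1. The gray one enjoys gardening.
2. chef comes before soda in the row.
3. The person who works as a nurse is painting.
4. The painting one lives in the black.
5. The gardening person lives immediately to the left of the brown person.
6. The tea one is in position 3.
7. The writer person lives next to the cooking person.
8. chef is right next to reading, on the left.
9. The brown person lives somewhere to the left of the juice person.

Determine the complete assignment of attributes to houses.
Solution:

House | Job | Color | Hobby | Drink
-----------------------------------
  1   | chef | gray | gardening | coffee
  2   | writer | brown | reading | soda
  3   | pilot | white | cooking | tea
  4   | nurse | black | painting | juice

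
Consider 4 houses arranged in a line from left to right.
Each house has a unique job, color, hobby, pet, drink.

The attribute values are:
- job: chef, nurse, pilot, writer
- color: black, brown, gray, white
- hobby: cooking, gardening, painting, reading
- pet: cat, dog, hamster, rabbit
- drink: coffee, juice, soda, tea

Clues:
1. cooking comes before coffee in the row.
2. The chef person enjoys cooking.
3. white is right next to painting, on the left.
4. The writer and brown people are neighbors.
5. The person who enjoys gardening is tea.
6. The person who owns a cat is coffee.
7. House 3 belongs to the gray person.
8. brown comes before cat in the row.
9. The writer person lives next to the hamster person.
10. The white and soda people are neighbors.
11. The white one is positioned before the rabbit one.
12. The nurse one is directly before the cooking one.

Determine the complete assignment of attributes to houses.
Solution:

House | Job | Color | Hobby | Pet | Drink
-----------------------------------------
  1   | writer | white | gardening | dog | tea
  2   | nurse | brown | painting | hamster | soda
  3   | chef | gray | cooking | rabbit | juice
  4   | pilot | black | reading | cat | coffee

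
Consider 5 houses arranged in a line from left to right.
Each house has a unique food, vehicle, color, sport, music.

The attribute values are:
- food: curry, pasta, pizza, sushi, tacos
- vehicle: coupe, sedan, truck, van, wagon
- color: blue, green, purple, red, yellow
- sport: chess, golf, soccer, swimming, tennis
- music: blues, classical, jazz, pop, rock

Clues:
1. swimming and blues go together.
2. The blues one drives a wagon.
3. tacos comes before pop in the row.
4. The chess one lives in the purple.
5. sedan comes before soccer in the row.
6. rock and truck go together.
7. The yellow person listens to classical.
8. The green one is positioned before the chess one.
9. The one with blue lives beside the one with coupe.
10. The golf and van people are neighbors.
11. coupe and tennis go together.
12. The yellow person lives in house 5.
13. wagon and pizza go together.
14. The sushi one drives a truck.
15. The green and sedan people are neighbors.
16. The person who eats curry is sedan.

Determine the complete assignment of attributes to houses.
Solution:

House | Food | Vehicle | Color | Sport | Music
----------------------------------------------
  1   | pizza | wagon | blue | swimming | blues
  2   | tacos | coupe | green | tennis | jazz
  3   | curry | sedan | purple | chess | pop
  4   | sushi | truck | red | golf | rock
  5   | pasta | van | yellow | soccer | classical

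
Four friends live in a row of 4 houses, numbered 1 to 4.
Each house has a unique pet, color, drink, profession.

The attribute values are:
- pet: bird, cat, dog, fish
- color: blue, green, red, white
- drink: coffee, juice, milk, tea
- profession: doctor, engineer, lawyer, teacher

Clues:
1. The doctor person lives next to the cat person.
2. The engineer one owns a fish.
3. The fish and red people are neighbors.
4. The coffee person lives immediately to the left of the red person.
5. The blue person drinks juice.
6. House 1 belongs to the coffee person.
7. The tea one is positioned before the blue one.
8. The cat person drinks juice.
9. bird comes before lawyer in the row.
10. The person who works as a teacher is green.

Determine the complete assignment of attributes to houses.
Solution:

House | Pet | Color | Drink | Profession
----------------------------------------
  1   | fish | white | coffee | engineer
  2   | bird | red | tea | doctor
  3   | cat | blue | juice | lawyer
  4   | dog | green | milk | teacher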